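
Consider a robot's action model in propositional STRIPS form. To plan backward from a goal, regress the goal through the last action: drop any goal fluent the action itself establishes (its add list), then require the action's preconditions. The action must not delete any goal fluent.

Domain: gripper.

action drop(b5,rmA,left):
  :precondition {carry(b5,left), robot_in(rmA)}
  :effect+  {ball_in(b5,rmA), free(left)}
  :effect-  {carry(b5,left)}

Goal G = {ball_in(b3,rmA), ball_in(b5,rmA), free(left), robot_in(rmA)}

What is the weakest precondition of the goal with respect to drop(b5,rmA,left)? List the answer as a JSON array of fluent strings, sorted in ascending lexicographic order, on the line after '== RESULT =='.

Regress:
  G ∩ del = {}  (empty — regression defined)
  G \ add = {ball_in(b3,rmA), ball_in(b5,rmA), free(left), robot_in(rmA)} \ {ball_in(b5,rmA), free(left)} = {ball_in(b3,rmA), robot_in(rmA)}
  ∪ pre   = {ball_in(b3,rmA), robot_in(rmA)} ∪ {carry(b5,left), robot_in(rmA)}
          = {ball_in(b3,rmA), carry(b5,left), robot_in(rmA)}

== RESULT ==
["ball_in(b3,rmA)", "carry(b5,left)", "robot_in(rmA)"]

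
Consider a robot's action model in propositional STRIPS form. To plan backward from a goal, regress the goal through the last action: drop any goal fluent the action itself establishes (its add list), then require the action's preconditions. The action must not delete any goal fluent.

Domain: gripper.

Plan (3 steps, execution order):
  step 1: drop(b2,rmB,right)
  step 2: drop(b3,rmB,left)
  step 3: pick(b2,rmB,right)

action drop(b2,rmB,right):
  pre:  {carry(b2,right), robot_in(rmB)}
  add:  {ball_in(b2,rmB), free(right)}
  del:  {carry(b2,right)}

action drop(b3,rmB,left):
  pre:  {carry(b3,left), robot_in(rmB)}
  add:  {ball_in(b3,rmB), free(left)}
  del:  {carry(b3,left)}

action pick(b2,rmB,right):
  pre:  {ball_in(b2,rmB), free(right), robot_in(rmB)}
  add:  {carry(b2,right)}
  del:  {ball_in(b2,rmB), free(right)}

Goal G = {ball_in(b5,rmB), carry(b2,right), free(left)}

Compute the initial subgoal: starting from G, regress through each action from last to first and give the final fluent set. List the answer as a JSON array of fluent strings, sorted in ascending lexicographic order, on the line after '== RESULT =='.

Work backward from the goal:
  through step 3 (pick(b2,rmB,right)): drop {carry(b2,right)}, keep {ball_in(b5,rmB), free(left)}, require {ball_in(b2,rmB), free(right), robot_in(rmB)}
    → {ball_in(b2,rmB), ball_in(b5,rmB), free(left), free(right), robot_in(rmB)}
  through step 2 (drop(b3,rmB,left)): drop {free(left)}, keep {ball_in(b2,rmB), ball_in(b5,rmB), free(right), robot_in(rmB)}, require {carry(b3,left), robot_in(rmB)}
    → {ball_in(b2,rmB), ball_in(b5,rmB), carry(b3,left), free(right), robot_in(rmB)}
  through step 1 (drop(b2,rmB,right)): drop {ball_in(b2,rmB), free(right)}, keep {ball_in(b5,rmB), carry(b3,left), robot_in(rmB)}, require {carry(b2,right), robot_in(rmB)}
    → {ball_in(b5,rmB), carry(b2,right), carry(b3,left), robot_in(rmB)}

== RESULT ==
["ball_in(b5,rmB)", "carry(b2,right)", "carry(b3,left)", "robot_in(rmB)"]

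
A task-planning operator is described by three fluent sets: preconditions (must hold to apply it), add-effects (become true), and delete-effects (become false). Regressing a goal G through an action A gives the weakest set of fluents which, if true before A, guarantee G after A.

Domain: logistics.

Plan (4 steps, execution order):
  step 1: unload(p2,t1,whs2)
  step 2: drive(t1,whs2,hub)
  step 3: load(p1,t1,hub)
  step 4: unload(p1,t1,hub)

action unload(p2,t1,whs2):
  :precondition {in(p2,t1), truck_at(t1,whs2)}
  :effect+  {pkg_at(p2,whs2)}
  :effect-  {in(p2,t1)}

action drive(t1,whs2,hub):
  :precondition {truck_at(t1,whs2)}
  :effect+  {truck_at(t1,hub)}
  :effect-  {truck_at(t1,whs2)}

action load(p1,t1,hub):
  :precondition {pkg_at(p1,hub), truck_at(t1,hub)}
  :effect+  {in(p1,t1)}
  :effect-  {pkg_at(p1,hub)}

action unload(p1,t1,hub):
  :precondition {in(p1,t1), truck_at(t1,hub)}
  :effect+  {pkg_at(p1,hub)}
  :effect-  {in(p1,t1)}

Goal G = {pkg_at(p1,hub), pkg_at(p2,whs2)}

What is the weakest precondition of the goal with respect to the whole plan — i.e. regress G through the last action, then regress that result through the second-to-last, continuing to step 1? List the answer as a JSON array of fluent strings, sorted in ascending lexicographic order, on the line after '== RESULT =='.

Regress step by step:
  through step 4 (unload(p1,t1,hub)): drop {pkg_at(p1,hub)}, keep {pkg_at(p2,whs2)}, require {in(p1,t1), truck_at(t1,hub)}
    → {in(p1,t1), pkg_at(p2,whs2), truck_at(t1,hub)}
  through step 3 (load(p1,t1,hub)): drop {in(p1,t1)}, keep {pkg_at(p2,whs2), truck_at(t1,hub)}, require {pkg_at(p1,hub), truck_at(t1,hub)}
    → {pkg_at(p1,hub), pkg_at(p2,whs2), truck_at(t1,hub)}
  through step 2 (drive(t1,whs2,hub)): drop {truck_at(t1,hub)}, keep {pkg_at(p1,hub), pkg_at(p2,whs2)}, require {truck_at(t1,whs2)}
    → {pkg_at(p1,hub), pkg_at(p2,whs2), truck_at(t1,whs2)}
  through step 1 (unload(p2,t1,whs2)): drop {pkg_at(p2,whs2)}, keep {pkg_at(p1,hub), truck_at(t1,whs2)}, require {in(p2,t1), truck_at(t1,whs2)}
    → {in(p2,t1), pkg_at(p1,hub), truck_at(t1,whs2)}

== RESULT ==
["in(p2,t1)", "pkg_at(p1,hub)", "truck_at(t1,whs2)"]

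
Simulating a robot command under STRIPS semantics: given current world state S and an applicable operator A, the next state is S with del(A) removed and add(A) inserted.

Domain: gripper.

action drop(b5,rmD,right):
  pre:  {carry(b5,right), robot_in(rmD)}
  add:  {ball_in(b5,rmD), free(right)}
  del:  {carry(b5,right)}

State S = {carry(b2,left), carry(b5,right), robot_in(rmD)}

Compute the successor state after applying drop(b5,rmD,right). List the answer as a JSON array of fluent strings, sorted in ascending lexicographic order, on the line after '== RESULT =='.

Compute (S \ del) ∪ add:
  pre ⊆ S: {carry(b5,right), robot_in(rmD)} ⊆ S  — applicable
  S \ del = {carry(b2,left), robot_in(rmD)}
  ∪ add   = {ball_in(b5,rmD), carry(b2,left), free(right), robot_in(rmD)}

== RESULT ==
["ball_in(b5,rmD)", "carry(b2,left)", "free(right)", "robot_in(rmD)"]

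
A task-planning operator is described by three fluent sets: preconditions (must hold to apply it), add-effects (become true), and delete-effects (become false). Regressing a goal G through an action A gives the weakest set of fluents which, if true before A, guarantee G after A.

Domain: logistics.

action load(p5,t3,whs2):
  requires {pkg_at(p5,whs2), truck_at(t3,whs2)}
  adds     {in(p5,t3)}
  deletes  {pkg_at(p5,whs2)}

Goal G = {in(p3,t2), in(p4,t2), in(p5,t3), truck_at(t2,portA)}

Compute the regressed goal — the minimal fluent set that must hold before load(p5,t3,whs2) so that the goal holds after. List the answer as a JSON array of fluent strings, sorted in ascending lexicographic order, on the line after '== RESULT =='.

Regress:
  G ∩ del = {}  (empty — regression defined)
  G \ add = {in(p3,t2), in(p4,t2), in(p5,t3), truck_at(t2,portA)} \ {in(p5,t3)} = {in(p3,t2), in(p4,t2), truck_at(t2,portA)}
  ∪ pre   = {in(p3,t2), in(p4,t2), truck_at(t2,portA)} ∪ {pkg_at(p5,whs2), truck_at(t3,whs2)}
          = {in(p3,t2), in(p4,t2), pkg_at(p5,whs2), truck_at(t2,portA), truck_at(t3,whs2)}

== RESULT ==
["in(p3,t2)", "in(p4,t2)", "pkg_at(p5,whs2)", "truck_at(t2,portA)", "truck_at(t3,whs2)"]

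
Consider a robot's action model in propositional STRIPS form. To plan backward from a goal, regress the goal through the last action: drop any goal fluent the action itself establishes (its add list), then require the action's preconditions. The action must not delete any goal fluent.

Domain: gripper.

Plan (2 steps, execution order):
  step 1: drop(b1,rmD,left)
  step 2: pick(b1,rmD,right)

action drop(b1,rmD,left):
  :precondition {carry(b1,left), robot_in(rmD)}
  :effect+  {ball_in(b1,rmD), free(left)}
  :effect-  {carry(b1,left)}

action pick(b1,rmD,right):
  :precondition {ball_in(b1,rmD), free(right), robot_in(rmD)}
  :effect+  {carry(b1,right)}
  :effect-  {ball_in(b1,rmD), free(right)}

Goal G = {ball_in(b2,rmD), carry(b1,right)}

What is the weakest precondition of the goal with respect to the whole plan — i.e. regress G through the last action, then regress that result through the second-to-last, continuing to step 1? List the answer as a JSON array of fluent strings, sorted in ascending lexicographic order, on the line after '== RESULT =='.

Regress step by step:
  through step 2 (pick(b1,rmD,right)): drop {carry(b1,right)}, keep {ball_in(b2,rmD)}, require {ball_in(b1,rmD), free(right), robot_in(rmD)}
    → {ball_in(b1,rmD), ball_in(b2,rmD), free(right), robot_in(rmD)}
  through step 1 (drop(b1,rmD,left)): drop {ball_in(b1,rmD)}, keep {ball_in(b2,rmD), free(right), robot_in(rmD)}, require {carry(b1,left), robot_in(rmD)}
    → {ball_in(b2,rmD), carry(b1,left), free(right), robot_in(rmD)}

== RESULT ==
["ball_in(b2,rmD)", "carry(b1,left)", "free(right)", "robot_in(rmD)"]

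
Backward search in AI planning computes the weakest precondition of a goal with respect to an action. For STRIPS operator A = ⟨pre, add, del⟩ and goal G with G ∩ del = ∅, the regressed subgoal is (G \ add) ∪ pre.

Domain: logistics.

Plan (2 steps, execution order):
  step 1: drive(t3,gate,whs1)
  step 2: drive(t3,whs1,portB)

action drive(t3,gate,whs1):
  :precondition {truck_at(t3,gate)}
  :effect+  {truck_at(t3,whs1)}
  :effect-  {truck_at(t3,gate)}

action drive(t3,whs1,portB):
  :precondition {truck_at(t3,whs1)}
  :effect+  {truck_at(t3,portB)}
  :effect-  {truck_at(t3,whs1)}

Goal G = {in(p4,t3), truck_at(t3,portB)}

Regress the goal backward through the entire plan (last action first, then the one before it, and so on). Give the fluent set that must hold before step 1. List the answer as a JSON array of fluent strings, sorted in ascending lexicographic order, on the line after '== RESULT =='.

Regress step by step:
  through step 2 (drive(t3,whs1,portB)): drop {truck_at(t3,portB)}, keep {in(p4,t3)}, require {truck_at(t3,whs1)}
    → {in(p4,t3), truck_at(t3,whs1)}
  through step 1 (drive(t3,gate,whs1)): drop {truck_at(t3,whs1)}, keep {in(p4,t3)}, require {truck_at(t3,gate)}
    → {in(p4,t3), truck_at(t3,gate)}

== RESULT ==
["in(p4,t3)", "truck_at(t3,gate)"]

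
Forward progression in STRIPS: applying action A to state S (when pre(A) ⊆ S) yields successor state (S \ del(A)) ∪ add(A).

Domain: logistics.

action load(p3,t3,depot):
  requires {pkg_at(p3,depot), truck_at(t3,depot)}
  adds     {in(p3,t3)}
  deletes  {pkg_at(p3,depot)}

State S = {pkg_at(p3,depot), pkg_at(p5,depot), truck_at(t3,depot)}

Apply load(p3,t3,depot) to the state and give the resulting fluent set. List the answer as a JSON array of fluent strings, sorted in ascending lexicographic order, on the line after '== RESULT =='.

Progress:
  pre ⊆ S: {pkg_at(p3,depot), truck_at(t3,depot)} ⊆ S  — applicable
  S \ del = {pkg_at(p5,depot), truck_at(t3,depot)}
  ∪ add   = {in(p3,t3), pkg_at(p5,depot), truck_at(t3,depot)}

== RESULT ==
["in(p3,t3)", "pkg_at(p5,depot)", "truck_at(t3,depot)"]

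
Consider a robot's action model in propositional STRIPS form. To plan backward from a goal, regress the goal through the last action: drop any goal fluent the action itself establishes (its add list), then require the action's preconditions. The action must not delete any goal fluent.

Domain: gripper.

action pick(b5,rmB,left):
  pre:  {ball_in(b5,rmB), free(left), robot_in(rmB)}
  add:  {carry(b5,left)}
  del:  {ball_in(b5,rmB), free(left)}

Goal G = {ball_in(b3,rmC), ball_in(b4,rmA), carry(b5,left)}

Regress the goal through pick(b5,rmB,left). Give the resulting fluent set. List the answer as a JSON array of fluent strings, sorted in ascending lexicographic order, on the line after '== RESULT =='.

Regress:
  G ∩ del = {}  (empty — regression defined)
  G \ add = {ball_in(b3,rmC), ball_in(b4,rmA), carry(b5,left)} \ {carry(b5,left)} = {ball_in(b3,rmC), ball_in(b4,rmA)}
  ∪ pre   = {ball_in(b3,rmC), ball_in(b4,rmA)} ∪ {ball_in(b5,rmB), free(left), robot_in(rmB)}
          = {ball_in(b3,rmC), ball_in(b4,rmA), ball_in(b5,rmB), free(left), robot_in(rmB)}

== RESULT ==
["ball_in(b3,rmC)", "ball_in(b4,rmA)", "ball_in(b5,rmB)", "free(left)", "robot_in(rmB)"]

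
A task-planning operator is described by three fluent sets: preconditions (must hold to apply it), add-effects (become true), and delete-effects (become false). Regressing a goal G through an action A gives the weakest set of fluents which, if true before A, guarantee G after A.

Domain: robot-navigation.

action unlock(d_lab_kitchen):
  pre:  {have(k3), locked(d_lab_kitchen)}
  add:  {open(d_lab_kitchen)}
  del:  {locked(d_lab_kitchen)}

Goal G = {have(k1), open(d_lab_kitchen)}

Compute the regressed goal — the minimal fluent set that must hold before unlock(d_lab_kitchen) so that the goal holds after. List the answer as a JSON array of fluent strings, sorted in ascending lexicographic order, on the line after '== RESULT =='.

Regress:
  G ∩ del = {}  (empty — regression defined)
  G \ add = {have(k1), open(d_lab_kitchen)} \ {open(d_lab_kitchen)} = {have(k1)}
  ∪ pre   = {have(k1)} ∪ {have(k3), locked(d_lab_kitchen)}
          = {have(k1), have(k3), locked(d_lab_kitchen)}

== RESULT ==
["have(k1)", "have(k3)", "locked(d_lab_kitchen)"]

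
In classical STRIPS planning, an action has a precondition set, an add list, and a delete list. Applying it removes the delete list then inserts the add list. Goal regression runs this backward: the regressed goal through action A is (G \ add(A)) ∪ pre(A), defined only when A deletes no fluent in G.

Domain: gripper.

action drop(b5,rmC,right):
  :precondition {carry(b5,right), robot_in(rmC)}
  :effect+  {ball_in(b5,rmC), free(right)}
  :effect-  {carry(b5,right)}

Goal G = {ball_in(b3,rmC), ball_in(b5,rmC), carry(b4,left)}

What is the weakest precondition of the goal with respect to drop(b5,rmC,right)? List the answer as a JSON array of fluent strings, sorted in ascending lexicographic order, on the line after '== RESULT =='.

Regress:
  G ∩ del = {}  (empty — regression defined)
  G \ add = {ball_in(b3,rmC), ball_in(b5,rmC), carry(b4,left)} \ {ball_in(b5,rmC), free(right)} = {ball_in(b3,rmC), carry(b4,left)}
  ∪ pre   = {ball_in(b3,rmC), carry(b4,left)} ∪ {carry(b5,right), robot_in(rmC)}
          = {ball_in(b3,rmC), carry(b4,left), carry(b5,right), robot_in(rmC)}

== RESULT ==
["ball_in(b3,rmC)", "carry(b4,left)", "carry(b5,right)", "robot_in(rmC)"]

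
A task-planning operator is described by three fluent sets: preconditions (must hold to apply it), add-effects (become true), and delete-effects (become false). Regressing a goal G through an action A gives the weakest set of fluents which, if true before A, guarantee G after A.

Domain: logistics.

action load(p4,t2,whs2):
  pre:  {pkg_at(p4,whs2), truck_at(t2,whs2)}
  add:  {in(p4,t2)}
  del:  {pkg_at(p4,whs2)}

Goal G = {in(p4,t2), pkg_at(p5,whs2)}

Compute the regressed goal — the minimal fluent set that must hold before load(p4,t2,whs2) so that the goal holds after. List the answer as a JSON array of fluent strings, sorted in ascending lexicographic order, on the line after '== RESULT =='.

Regress:
  G ∩ del = {}  (empty — regression defined)
  G \ add = {in(p4,t2), pkg_at(p5,whs2)} \ {in(p4,t2)} = {pkg_at(p5,whs2)}
  ∪ pre   = {pkg_at(p5,whs2)} ∪ {pkg_at(p4,whs2), truck_at(t2,whs2)}
          = {pkg_at(p4,whs2), pkg_at(p5,whs2), truck_at(t2,whs2)}

== RESULT ==
["pkg_at(p4,whs2)", "pkg_at(p5,whs2)", "truck_at(t2,whs2)"]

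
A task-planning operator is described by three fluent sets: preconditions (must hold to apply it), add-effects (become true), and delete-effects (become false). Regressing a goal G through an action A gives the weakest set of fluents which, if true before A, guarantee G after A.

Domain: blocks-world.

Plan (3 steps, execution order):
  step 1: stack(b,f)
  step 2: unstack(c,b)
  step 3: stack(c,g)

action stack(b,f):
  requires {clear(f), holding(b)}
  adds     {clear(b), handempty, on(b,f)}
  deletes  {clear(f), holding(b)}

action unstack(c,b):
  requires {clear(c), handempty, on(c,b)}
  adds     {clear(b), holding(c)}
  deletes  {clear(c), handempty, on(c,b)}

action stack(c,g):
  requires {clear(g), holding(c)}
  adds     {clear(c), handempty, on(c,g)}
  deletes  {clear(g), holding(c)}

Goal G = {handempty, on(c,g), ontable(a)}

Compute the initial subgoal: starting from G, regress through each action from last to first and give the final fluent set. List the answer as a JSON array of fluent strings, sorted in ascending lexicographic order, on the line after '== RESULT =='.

Work backward from the goal:
  through step 3 (stack(c,g)): drop {handempty, on(c,g)}, keep {ontable(a)}, require {clear(g), holding(c)}
    → {clear(g), holding(c), ontable(a)}
  through step 2 (unstack(c,b)): drop {holding(c)}, keep {clear(g), ontable(a)}, require {clear(c), handempty, on(c,b)}
    → {clear(c), clear(g), handempty, on(c,b), ontable(a)}
  through step 1 (stack(b,f)): drop {handempty}, keep {clear(c), clear(g), on(c,b), ontable(a)}, require {clear(f), holding(b)}
    → {clear(c), clear(f), clear(g), holding(b), on(c,b), ontable(a)}

== RESULT ==
["clear(c)", "clear(f)", "clear(g)", "holding(b)", "on(c,b)", "ontable(a)"]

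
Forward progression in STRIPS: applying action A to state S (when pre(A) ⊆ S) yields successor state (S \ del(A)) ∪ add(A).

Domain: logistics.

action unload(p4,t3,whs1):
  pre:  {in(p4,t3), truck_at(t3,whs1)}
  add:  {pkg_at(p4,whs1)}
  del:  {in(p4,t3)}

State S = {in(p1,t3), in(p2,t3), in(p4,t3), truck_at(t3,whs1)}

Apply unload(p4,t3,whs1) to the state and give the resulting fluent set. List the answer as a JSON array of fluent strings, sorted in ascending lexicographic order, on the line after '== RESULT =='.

Progress:
  pre ⊆ S: {in(p4,t3), truck_at(t3,whs1)} ⊆ S  — applicable
  S \ del = {in(p1,t3), in(p2,t3), truck_at(t3,whs1)}
  ∪ add   = {in(p1,t3), in(p2,t3), pkg_at(p4,whs1), truck_at(t3,whs1)}

== RESULT ==
["in(p1,t3)", "in(p2,t3)", "pkg_at(p4,whs1)", "truck_at(t3,whs1)"]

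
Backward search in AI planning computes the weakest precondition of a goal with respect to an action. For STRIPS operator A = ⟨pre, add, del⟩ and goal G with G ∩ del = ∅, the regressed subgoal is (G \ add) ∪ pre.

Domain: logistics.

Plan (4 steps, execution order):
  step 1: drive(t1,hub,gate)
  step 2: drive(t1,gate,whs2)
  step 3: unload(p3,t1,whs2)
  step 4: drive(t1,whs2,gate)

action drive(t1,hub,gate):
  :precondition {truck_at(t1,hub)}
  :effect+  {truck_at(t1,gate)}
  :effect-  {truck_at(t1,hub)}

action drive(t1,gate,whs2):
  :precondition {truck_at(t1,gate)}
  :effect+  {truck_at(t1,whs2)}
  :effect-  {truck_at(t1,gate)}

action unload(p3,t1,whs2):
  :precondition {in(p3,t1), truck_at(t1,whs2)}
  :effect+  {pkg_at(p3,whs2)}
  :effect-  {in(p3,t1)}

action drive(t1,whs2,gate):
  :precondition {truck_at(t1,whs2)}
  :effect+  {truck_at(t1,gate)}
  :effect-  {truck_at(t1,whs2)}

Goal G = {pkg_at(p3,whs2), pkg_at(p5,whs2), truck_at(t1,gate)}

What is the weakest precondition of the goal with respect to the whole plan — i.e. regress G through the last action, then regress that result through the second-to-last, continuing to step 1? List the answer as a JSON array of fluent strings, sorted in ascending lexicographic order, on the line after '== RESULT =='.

Work backward from the goal:
  through step 4 (drive(t1,whs2,gate)): drop {truck_at(t1,gate)}, keep {pkg_at(p3,whs2), pkg_at(p5,whs2)}, require {truck_at(t1,whs2)}
    → {pkg_at(p3,whs2), pkg_at(p5,whs2), truck_at(t1,whs2)}
  through step 3 (unload(p3,t1,whs2)): drop {pkg_at(p3,whs2)}, keep {pkg_at(p5,whs2), truck_at(t1,whs2)}, require {in(p3,t1), truck_at(t1,whs2)}
    → {in(p3,t1), pkg_at(p5,whs2), truck_at(t1,whs2)}
  through step 2 (drive(t1,gate,whs2)): drop {truck_at(t1,whs2)}, keep {in(p3,t1), pkg_at(p5,whs2)}, require {truck_at(t1,gate)}
    → {in(p3,t1), pkg_at(p5,whs2), truck_at(t1,gate)}
  through step 1 (drive(t1,hub,gate)): drop {truck_at(t1,gate)}, keep {in(p3,t1), pkg_at(p5,whs2)}, require {truck_at(t1,hub)}
    → {in(p3,t1), pkg_at(p5,whs2), truck_at(t1,hub)}

== RESULT ==
["in(p3,t1)", "pkg_at(p5,whs2)", "truck_at(t1,hub)"]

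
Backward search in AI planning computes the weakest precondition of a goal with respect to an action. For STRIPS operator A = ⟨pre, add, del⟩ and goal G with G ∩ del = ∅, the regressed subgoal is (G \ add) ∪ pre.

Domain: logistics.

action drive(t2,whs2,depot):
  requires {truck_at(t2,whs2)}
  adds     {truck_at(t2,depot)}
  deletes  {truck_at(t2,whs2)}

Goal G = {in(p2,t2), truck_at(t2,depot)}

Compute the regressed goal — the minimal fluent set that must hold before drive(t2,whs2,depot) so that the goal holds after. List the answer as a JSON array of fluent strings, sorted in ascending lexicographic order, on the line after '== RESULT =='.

Compute (G \ add) ∪ pre:
  G ∩ del = {}  (empty — regression defined)
  G \ add = {in(p2,t2), truck_at(t2,depot)} \ {truck_at(t2,depot)} = {in(p2,t2)}
  ∪ pre   = {in(p2,t2)} ∪ {truck_at(t2,whs2)}
          = {in(p2,t2), truck_at(t2,whs2)}

== RESULT ==
["in(p2,t2)", "truck_at(t2,whs2)"]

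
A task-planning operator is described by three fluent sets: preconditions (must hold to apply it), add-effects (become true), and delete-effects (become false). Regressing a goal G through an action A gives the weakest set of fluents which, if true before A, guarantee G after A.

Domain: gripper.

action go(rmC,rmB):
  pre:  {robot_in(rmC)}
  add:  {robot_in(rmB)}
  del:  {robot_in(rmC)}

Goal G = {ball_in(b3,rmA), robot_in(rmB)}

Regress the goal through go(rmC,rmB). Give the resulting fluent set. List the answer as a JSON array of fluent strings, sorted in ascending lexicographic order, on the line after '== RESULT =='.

Regress:
  G ∩ del = {}  (empty — regression defined)
  G \ add = {ball_in(b3,rmA), robot_in(rmB)} \ {robot_in(rmB)} = {ball_in(b3,rmA)}
  ∪ pre   = {ball_in(b3,rmA)} ∪ {robot_in(rmC)}
          = {ball_in(b3,rmA), robot_in(rmC)}

== RESULT ==
["ball_in(b3,rmA)", "robot_in(rmC)"]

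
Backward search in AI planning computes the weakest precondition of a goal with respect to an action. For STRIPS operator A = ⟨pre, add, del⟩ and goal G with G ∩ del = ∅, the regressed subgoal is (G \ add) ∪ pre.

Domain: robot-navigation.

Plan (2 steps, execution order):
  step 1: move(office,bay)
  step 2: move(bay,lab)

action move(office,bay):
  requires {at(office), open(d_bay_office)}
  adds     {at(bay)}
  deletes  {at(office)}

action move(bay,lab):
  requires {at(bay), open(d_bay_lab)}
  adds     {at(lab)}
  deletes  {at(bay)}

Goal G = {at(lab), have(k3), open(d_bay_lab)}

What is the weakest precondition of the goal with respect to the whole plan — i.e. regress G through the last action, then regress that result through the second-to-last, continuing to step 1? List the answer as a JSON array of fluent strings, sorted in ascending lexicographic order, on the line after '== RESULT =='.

Regress step by step:
  through step 2 (move(bay,lab)): drop {at(lab)}, keep {have(k3), open(d_bay_lab)}, require {at(bay), open(d_bay_lab)}
    → {at(bay), have(k3), open(d_bay_lab)}
  through step 1 (move(office,bay)): drop {at(bay)}, keep {have(k3), open(d_bay_lab)}, require {at(office), open(d_bay_office)}
    → {at(office), have(k3), open(d_bay_lab), open(d_bay_office)}

== RESULT ==
["at(office)", "have(k3)", "open(d_bay_lab)", "open(d_bay_office)"]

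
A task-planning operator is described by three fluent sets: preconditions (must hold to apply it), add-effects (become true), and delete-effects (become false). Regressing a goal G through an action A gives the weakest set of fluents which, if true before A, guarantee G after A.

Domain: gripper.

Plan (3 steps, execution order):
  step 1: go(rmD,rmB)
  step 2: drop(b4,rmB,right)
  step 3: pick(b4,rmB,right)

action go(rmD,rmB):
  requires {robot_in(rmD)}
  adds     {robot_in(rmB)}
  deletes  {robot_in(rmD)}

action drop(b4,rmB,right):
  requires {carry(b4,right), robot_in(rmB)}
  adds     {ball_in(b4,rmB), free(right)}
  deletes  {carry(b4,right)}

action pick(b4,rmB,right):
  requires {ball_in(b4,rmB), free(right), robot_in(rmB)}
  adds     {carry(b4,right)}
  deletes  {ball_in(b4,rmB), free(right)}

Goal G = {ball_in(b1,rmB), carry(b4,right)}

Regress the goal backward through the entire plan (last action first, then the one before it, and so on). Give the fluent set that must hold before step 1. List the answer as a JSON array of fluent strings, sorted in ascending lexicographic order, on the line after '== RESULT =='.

Regress step by step:
  through step 3 (pick(b4,rmB,right)): drop {carry(b4,right)}, keep {ball_in(b1,rmB)}, require {ball_in(b4,rmB), free(right), robot_in(rmB)}
    → {ball_in(b1,rmB), ball_in(b4,rmB), free(right), robot_in(rmB)}
  through step 2 (drop(b4,rmB,right)): drop {ball_in(b4,rmB), free(right)}, keep {ball_in(b1,rmB), robot_in(rmB)}, require {carry(b4,right), robot_in(rmB)}
    → {ball_in(b1,rmB), carry(b4,right), robot_in(rmB)}
  through step 1 (go(rmD,rmB)): drop {robot_in(rmB)}, keep {ball_in(b1,rmB), carry(b4,right)}, require {robot_in(rmD)}
    → {ball_in(b1,rmB), carry(b4,right), robot_in(rmD)}

== RESULT ==
["ball_in(b1,rmB)", "carry(b4,right)", "robot_in(rmD)"]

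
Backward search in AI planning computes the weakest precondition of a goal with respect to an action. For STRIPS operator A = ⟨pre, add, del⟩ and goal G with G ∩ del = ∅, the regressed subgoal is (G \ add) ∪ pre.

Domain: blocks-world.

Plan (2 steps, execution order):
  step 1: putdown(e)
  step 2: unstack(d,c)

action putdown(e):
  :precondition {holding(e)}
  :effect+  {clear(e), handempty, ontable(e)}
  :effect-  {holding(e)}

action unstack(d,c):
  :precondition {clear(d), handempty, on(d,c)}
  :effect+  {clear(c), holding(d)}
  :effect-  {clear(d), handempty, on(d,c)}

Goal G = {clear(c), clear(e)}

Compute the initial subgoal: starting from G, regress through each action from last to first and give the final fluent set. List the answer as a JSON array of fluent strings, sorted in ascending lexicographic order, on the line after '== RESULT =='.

Regress step by step:
  through step 2 (unstack(d,c)): drop {clear(c)}, keep {clear(e)}, require {clear(d), handempty, on(d,c)}
    → {clear(d), clear(e), handempty, on(d,c)}
  through step 1 (putdown(e)): drop {clear(e), handempty}, keep {clear(d), on(d,c)}, require {holding(e)}
    → {clear(d), holding(e), on(d,c)}

== RESULT ==
["clear(d)", "holding(e)", "on(d,c)"]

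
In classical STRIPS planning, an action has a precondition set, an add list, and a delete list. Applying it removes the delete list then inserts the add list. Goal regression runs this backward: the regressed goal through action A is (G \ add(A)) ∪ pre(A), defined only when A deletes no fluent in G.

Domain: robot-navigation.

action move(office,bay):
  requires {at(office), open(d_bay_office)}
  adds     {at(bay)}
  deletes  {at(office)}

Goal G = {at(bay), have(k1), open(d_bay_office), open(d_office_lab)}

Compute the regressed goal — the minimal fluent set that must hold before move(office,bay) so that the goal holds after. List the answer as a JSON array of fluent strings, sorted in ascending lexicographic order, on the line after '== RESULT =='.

Regress:
  G ∩ del = {}  (empty — regression defined)
  G \ add = {at(bay), have(k1), open(d_bay_office), open(d_office_lab)} \ {at(bay)} = {have(k1), open(d_bay_office), open(d_office_lab)}
  ∪ pre   = {have(k1), open(d_bay_office), open(d_office_lab)} ∪ {at(office), open(d_bay_office)}
          = {at(office), have(k1), open(d_bay_office), open(d_office_lab)}

== RESULT ==
["at(office)", "have(k1)", "open(d_bay_office)", "open(d_office_lab)"]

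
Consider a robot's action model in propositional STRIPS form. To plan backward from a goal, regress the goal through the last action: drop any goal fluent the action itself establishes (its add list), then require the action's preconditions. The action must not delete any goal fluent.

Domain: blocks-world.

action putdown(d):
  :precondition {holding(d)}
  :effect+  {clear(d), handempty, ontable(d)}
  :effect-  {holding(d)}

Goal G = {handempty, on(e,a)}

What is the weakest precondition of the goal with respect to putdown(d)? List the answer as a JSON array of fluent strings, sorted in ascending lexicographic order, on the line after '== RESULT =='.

Regress:
  G ∩ del = {}  (empty — regression defined)
  G \ add = {handempty, on(e,a)} \ {clear(d), handempty, ontable(d)} = {on(e,a)}
  ∪ pre   = {on(e,a)} ∪ {holding(d)}
          = {holding(d), on(e,a)}

== RESULT ==
["holding(d)", "on(e,a)"]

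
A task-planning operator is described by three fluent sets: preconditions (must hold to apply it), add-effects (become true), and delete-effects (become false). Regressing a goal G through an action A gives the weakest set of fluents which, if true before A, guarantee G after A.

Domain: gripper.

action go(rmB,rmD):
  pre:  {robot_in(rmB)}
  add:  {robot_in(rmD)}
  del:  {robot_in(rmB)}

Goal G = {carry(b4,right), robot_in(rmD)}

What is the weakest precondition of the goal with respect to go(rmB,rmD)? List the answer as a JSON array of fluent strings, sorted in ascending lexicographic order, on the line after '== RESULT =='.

Regress:
  G ∩ del = {}  (empty — regression defined)
  G \ add = {carry(b4,right), robot_in(rmD)} \ {robot_in(rmD)} = {carry(b4,right)}
  ∪ pre   = {carry(b4,right)} ∪ {robot_in(rmB)}
          = {carry(b4,right), robot_in(rmB)}

== RESULT ==
["carry(b4,right)", "robot_in(rmB)"]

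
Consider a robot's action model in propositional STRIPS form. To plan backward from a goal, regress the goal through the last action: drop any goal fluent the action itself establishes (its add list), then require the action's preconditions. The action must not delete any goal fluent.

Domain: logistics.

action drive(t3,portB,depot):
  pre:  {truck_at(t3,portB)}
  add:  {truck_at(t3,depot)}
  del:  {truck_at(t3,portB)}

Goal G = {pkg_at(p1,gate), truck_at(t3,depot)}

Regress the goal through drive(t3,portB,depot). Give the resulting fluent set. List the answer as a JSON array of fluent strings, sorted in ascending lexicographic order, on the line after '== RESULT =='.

Regress:
  G ∩ del = {}  (empty — regression defined)
  G \ add = {pkg_at(p1,gate), truck_at(t3,depot)} \ {truck_at(t3,depot)} = {pkg_at(p1,gate)}
  ∪ pre   = {pkg_at(p1,gate)} ∪ {truck_at(t3,portB)}
          = {pkg_at(p1,gate), truck_at(t3,portB)}

== RESULT ==
["pkg_at(p1,gate)", "truck_at(t3,portB)"]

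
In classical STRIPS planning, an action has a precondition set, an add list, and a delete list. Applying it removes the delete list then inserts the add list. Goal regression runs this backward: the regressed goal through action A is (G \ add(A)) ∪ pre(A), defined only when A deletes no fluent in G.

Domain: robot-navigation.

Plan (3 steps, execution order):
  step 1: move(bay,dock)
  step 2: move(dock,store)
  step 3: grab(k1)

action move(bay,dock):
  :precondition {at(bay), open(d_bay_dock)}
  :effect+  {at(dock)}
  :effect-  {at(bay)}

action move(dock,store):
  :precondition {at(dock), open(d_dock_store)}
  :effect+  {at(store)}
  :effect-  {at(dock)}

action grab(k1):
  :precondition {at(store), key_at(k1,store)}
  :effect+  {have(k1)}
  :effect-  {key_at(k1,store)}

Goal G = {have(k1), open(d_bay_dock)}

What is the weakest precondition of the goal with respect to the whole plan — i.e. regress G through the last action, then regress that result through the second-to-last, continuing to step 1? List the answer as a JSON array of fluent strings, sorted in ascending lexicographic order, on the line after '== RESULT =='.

Work backward from the goal:
  through step 3 (grab(k1)): drop {have(k1)}, keep {open(d_bay_dock)}, require {at(store), key_at(k1,store)}
    → {at(store), key_at(k1,store), open(d_bay_dock)}
  through step 2 (move(dock,store)): drop {at(store)}, keep {key_at(k1,store), open(d_bay_dock)}, require {at(dock), open(d_dock_store)}
    → {at(dock), key_at(k1,store), open(d_bay_dock), open(d_dock_store)}
  through step 1 (move(bay,dock)): drop {at(dock)}, keep {key_at(k1,store), open(d_bay_dock), open(d_dock_store)}, require {at(bay), open(d_bay_dock)}
    → {at(bay), key_at(k1,store), open(d_bay_dock), open(d_dock_store)}

== RESULT ==
["at(bay)", "key_at(k1,store)", "open(d_bay_dock)", "open(d_dock_store)"]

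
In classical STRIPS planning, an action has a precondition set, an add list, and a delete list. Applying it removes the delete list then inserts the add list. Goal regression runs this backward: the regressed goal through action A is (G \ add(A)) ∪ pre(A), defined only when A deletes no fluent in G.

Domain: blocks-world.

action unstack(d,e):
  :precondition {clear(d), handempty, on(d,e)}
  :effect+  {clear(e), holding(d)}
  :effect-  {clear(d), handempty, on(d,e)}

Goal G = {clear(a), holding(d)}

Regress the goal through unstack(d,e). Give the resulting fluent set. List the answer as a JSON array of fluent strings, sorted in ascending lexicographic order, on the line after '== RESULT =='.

Compute (G \ add) ∪ pre:
  G ∩ del = {}  (empty — regression defined)
  G \ add = {clear(a), holding(d)} \ {clear(e), holding(d)} = {clear(a)}
  ∪ pre   = {clear(a)} ∪ {clear(d), handempty, on(d,e)}
          = {clear(a), clear(d), handempty, on(d,e)}

== RESULT ==
["clear(a)", "clear(d)", "handempty", "on(d,e)"]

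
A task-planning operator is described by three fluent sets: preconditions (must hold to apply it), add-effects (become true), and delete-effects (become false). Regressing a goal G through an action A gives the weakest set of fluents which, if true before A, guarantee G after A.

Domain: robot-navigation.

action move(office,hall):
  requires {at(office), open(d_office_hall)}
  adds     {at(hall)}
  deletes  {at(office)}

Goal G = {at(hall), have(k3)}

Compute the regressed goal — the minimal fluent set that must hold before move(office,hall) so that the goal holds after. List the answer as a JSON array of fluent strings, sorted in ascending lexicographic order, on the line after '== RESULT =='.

Regress:
  G ∩ del = {}  (empty — regression defined)
  G \ add = {at(hall), have(k3)} \ {at(hall)} = {have(k3)}
  ∪ pre   = {have(k3)} ∪ {at(office), open(d_office_hall)}
          = {at(office), have(k3), open(d_office_hall)}

== RESULT ==
["at(office)", "have(k3)", "open(d_office_hall)"]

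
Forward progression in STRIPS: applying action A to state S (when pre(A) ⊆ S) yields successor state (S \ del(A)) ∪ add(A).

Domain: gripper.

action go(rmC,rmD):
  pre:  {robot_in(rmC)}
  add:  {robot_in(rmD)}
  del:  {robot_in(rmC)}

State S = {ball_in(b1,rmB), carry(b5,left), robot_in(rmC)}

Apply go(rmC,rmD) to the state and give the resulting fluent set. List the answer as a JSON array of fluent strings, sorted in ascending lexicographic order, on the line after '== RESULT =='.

Progress:
  pre ⊆ S: {robot_in(rmC)} ⊆ S  — applicable
  S \ del = {ball_in(b1,rmB), carry(b5,left)}
  ∪ add   = {ball_in(b1,rmB), carry(b5,left), robot_in(rmD)}

== RESULT ==
["ball_in(b1,rmB)", "carry(b5,left)", "robot_in(rmD)"]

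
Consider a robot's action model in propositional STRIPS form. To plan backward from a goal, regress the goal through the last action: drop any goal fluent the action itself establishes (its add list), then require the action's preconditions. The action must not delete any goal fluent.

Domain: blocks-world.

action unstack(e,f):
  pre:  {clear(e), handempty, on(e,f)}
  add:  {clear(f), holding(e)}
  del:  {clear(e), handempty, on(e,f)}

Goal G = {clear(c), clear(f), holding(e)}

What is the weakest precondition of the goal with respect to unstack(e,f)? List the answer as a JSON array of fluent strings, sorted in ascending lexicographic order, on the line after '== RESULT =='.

Regress:
  G ∩ del = {}  (empty — regression defined)
  G \ add = {clear(c), clear(f), holding(e)} \ {clear(f), holding(e)} = {clear(c)}
  ∪ pre   = {clear(c)} ∪ {clear(e), handempty, on(e,f)}
          = {clear(c), clear(e), handempty, on(e,f)}

== RESULT ==
["clear(c)", "clear(e)", "handempty", "on(e,f)"]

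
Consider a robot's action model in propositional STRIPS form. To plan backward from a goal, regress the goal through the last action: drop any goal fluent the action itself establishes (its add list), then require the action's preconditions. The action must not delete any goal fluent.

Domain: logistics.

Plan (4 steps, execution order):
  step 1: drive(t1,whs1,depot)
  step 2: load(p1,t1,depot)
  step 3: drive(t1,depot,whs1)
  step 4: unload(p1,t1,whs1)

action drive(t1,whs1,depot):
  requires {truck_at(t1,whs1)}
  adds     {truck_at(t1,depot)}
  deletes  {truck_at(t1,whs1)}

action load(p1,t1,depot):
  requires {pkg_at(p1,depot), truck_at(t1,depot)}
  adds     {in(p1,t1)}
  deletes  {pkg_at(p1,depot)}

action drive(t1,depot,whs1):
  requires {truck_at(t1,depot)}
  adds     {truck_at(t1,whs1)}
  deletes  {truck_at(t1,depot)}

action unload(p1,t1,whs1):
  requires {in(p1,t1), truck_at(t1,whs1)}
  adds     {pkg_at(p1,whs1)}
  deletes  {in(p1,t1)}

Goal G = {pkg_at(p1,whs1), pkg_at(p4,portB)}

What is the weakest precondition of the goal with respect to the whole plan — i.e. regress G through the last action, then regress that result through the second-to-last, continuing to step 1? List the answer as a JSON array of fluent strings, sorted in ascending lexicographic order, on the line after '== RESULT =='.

Regress step by step:
  through step 4 (unload(p1,t1,whs1)): drop {pkg_at(p1,whs1)}, keep {pkg_at(p4,portB)}, require {in(p1,t1), truck_at(t1,whs1)}
    → {in(p1,t1), pkg_at(p4,portB), truck_at(t1,whs1)}
  through step 3 (drive(t1,depot,whs1)): drop {truck_at(t1,whs1)}, keep {in(p1,t1), pkg_at(p4,portB)}, require {truck_at(t1,depot)}
    → {in(p1,t1), pkg_at(p4,portB), truck_at(t1,depot)}
  through step 2 (load(p1,t1,depot)): drop {in(p1,t1)}, keep {pkg_at(p4,portB), truck_at(t1,depot)}, require {pkg_at(p1,depot), truck_at(t1,depot)}
    → {pkg_at(p1,depot), pkg_at(p4,portB), truck_at(t1,depot)}
  through step 1 (drive(t1,whs1,depot)): drop {truck_at(t1,depot)}, keep {pkg_at(p1,depot), pkg_at(p4,portB)}, require {truck_at(t1,whs1)}
    → {pkg_at(p1,depot), pkg_at(p4,portB), truck_at(t1,whs1)}

== RESULT ==
["pkg_at(p1,depot)", "pkg_at(p4,portB)", "truck_at(t1,whs1)"]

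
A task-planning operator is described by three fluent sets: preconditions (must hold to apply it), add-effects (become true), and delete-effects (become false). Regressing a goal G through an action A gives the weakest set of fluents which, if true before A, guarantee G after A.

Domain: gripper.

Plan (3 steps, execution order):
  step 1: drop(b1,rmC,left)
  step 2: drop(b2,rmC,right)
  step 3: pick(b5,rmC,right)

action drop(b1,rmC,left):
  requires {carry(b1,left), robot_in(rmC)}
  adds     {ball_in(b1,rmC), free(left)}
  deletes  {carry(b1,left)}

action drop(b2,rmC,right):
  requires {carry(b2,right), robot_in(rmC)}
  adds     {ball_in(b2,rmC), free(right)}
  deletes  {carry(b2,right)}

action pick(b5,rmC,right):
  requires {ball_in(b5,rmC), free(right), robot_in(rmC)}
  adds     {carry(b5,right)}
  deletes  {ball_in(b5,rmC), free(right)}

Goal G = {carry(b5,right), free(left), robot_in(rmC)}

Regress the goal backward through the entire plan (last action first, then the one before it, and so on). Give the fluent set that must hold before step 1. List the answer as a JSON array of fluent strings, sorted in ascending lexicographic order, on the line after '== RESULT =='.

Regress step by step:
  through step 3 (pick(b5,rmC,right)): drop {carry(b5,right)}, keep {free(left), robot_in(rmC)}, require {ball_in(b5,rmC), free(right), robot_in(rmC)}
    → {ball_in(b5,rmC), free(left), free(right), robot_in(rmC)}
  through step 2 (drop(b2,rmC,right)): drop {free(right)}, keep {ball_in(b5,rmC), free(left), robot_in(rmC)}, require {carry(b2,right), robot_in(rmC)}
    → {ball_in(b5,rmC), carry(b2,right), free(left), robot_in(rmC)}
  through step 1 (drop(b1,rmC,left)): drop {free(left)}, keep {ball_in(b5,rmC), carry(b2,right), robot_in(rmC)}, require {carry(b1,left), robot_in(rmC)}
    → {ball_in(b5,rmC), carry(b1,left), carry(b2,right), robot_in(rmC)}

== RESULT ==
["ball_in(b5,rmC)", "carry(b1,left)", "carry(b2,right)", "robot_in(rmC)"]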